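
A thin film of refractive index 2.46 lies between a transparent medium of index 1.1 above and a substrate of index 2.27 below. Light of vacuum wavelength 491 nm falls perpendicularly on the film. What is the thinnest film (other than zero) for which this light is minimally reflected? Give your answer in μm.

Ray reflecting at the top interface goes from n = 1.1 toward n = 2.46: a half-wave phase shift.
Ray reflecting at the bottom interface goes from n = 2.46 toward n = 2.27: no phase shift.
Net: one phase inversion between the two reflected rays.
With one net inversion, destructive interference in reflection requires 2 n t = m λ.
Minimum nonzero at m = 1: t = λ / (2 n) = 491 / (2 × 2.46) = 99.8 nm.

0.0998 μm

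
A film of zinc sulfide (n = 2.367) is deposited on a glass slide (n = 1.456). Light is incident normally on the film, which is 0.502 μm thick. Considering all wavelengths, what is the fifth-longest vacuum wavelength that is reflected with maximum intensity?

528 nm

At the upper boundary (n = 1.0 to n = 2.367) the reflected ray undergoes a half-wave phase shift.
Ray reflecting at the bottom interface goes from n = 2.367 toward n = 1.456: no phase shift.
The two reflections differ by half a wavelength.
For bright reflection here: 2 n t = (m + ½) λ.
λ = 2 n t / (m + ½). The fifth-longest wavelength is m = 4: λ = 2 × 2.367 × 502 / 4.50 = 528 nm.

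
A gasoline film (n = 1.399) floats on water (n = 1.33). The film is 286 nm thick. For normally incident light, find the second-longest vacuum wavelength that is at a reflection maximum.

Top surface (1.0 → 1.399): reflection off a higher-index medium gives a half-wave phase shift.
Bottom surface (1.399 → 1.33): reflection off a lower-index medium gives no phase shift.
Net: one phase inversion between the two reflected rays.
So the condition for constructive reflection is 2 n t = (m + ½) λ.
λ = 2 n t / (m + ½). The second-longest wavelength is m = 1: λ = 2 × 1.399 × 286 / 1.50 = 533 nm.

533 nm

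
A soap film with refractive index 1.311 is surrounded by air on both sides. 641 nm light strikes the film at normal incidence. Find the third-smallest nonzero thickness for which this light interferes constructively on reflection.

Ray reflecting at the top interface goes from n = 1.0 toward n = 1.311: a half-wave phase shift.
Bottom surface (1.311 → 1.0): reflection off a lower-index medium gives no phase shift.
Net: one phase inversion between the two reflected rays.
For maximum reflection here: 2 n t = (m + ½) λ.
The third-smallest nonzero thickness corresponds to m = 2: t = (m + ½) λ / (2 n) = 2.50 × 641 / (2 × 1.311) = 611 nm.

611 nm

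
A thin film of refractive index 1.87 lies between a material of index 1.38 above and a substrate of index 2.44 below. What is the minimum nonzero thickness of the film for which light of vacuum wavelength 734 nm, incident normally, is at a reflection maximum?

196 nm

Ray reflecting at the top interface goes from n = 1.38 toward n = 1.87: a half-wave phase shift.
Ray reflecting at the bottom interface goes from n = 1.87 toward n = 2.44: a half-wave phase shift.
Zero or two π shifts → no net half-wave offset.
With no net inversion, constructive interference in reflection requires 2 n t = m λ.
Minimum nonzero at m = 1: t = λ / (2 n) = 734 / (2 × 1.87) = 196 nm.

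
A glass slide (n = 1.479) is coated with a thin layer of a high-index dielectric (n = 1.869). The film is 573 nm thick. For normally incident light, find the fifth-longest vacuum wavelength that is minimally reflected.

428 nm

Ray reflecting at the top interface goes from n = 1.0 toward n = 1.869: a half-wave phase shift.
At the lower boundary (n = 1.869 to n = 1.479) the reflected ray undergoes no phase shift.
The two reflections differ by half a wavelength.
With one net inversion, destructive interference in reflection requires 2 n t = m λ.
λ = 2 n t / m. The fifth-longest wavelength is m = 5: λ = 2 × 1.869 × 573 / 5.00 = 428 nm.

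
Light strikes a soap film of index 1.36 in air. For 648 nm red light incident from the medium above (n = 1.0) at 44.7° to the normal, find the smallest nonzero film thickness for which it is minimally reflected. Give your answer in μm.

0.278 μm

At the upper boundary (n = 1.0 to n = 1.36) the reflected ray undergoes a half-wave phase shift.
Bottom surface (1.36 → 1.0): reflection off a lower-index medium gives no phase shift.
Net: one phase inversion between the two reflected rays.
For dark reflection here: 2 n t cos θ_r = m λ.
Snell's law: 1.0 sin 44.7° = 1.36 sin θ_r → sin θ_r = 0.517, cos θ_r = 0.856.
Minimum nonzero at m = 1: t = λ / (2 n cos θ_r) = 648 / (2 × 1.36 × 0.856) = 278 nm.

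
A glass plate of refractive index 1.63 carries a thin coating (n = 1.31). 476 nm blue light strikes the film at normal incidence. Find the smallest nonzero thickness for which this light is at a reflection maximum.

Ray reflecting at the top interface goes from n = 1.0 toward n = 1.31: a half-wave phase shift.
Ray reflecting at the bottom interface goes from n = 1.31 toward n = 1.63: a half-wave phase shift.
Zero or two π shifts → no net half-wave offset.
For bright reflection here: 2 n t = m λ.
The smallest nonzero thickness corresponds to m = 1: t = m λ / (2 n) = 1.00 × 476 / (2 × 1.31) = 182 nm.

182 nm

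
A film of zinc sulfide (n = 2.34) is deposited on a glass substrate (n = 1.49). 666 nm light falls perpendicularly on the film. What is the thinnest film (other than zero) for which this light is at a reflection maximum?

At the upper boundary (n = 1.0 to n = 2.34) the reflected ray undergoes a half-wave phase shift.
Bottom surface (2.34 → 1.49): reflection off a lower-index medium gives no phase shift.
Net: one phase inversion between the two reflected rays.
For strong reflection here: 2 n t = (m + ½) λ.
Minimum at m = 0: t = λ / (4 n) = 666 / (4 × 2.34) = 71.2 nm.

71.2 nm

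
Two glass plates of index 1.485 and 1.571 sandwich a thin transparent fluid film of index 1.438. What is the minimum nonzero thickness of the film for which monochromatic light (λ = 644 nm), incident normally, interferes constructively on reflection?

112 nm

Ray reflecting at the top interface goes from n = 1.485 toward n = 1.438: no phase shift.
At the lower boundary (n = 1.438 to n = 1.571) the reflected ray undergoes a half-wave phase shift.
Net: one phase inversion between the two reflected rays.
For bright reflection here: 2 n t = (m + ½) λ.
Minimum at m = 0: t = λ / (4 n) = 644 / (4 × 1.438) = 112 nm.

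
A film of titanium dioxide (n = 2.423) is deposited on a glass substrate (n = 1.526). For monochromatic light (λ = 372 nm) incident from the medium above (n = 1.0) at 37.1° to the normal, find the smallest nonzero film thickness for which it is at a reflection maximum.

At the upper boundary (n = 1.0 to n = 2.423) the reflected ray undergoes a half-wave phase shift.
Ray reflecting at the bottom interface goes from n = 2.423 toward n = 1.526: no phase shift.
Exactly one π shift → a net half-wave offset.
For maximum reflection here: 2 n t cos θ_r = (m + ½) λ.
Snell's law: 1.0 sin 37.1° = 2.423 sin θ_r → sin θ_r = 0.249, cos θ_r = 0.969.
Minimum at m = 0: t = λ / (4 n cos θ_r) = 372 / (4 × 2.423 × 0.969) = 39.6 nm.

39.6 nm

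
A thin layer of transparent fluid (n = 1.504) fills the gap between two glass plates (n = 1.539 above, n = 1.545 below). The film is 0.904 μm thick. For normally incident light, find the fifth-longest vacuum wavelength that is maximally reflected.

604 nm

Top surface (1.539 → 1.504): reflection off a lower-index medium gives no phase shift.
Bottom surface (1.504 → 1.545): reflection off a higher-index medium gives a half-wave phase shift.
Net: one phase inversion between the two reflected rays.
For strong reflection here: 2 n t = (m + ½) λ.
λ = 2 n t / (m + ½). The fifth-longest wavelength is m = 4: λ = 2 × 1.504 × 904 / 4.50 = 604 nm.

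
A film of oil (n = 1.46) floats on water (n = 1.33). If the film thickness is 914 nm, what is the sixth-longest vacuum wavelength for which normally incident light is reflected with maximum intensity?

485 nm

At the upper boundary (n = 1.0 to n = 1.46) the reflected ray undergoes a half-wave phase shift.
Bottom surface (1.46 → 1.33): reflection off a lower-index medium gives no phase shift.
Exactly one π shift → a net half-wave offset.
With one net inversion, constructive interference in reflection requires 2 n t = (m + ½) λ.
λ = 2 n t / (m + ½). The sixth-longest wavelength is m = 5: λ = 2 × 1.46 × 914 / 5.50 = 485 nm.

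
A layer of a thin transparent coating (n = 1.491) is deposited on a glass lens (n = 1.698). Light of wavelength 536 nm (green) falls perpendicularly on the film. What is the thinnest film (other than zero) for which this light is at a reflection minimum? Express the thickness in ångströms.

Top surface (1.0 → 1.491): reflection off a higher-index medium gives a half-wave phase shift.
Ray reflecting at the bottom interface goes from n = 1.491 toward n = 1.698: a half-wave phase shift.
The two reflections carry the same phase change, so no net offset.
For minimum reflection here: 2 n t = (m + ½) λ.
Minimum at m = 0: t = λ / (4 n) = 536 / (4 × 1.491) = 89.9 nm.

899 Å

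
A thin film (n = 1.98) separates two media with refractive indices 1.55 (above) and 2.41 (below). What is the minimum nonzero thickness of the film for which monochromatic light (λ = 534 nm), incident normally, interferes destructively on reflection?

67.4 nm

Top surface (1.55 → 1.98): reflection off a higher-index medium gives a half-wave phase shift.
At the lower boundary (n = 1.98 to n = 2.41) the reflected ray undergoes a half-wave phase shift.
Net: no relative phase inversion (both shifts match).
For dark reflection here: 2 n t = (m + ½) λ.
Minimum at m = 0: t = λ / (4 n) = 534 / (4 × 1.98) = 67.4 nm.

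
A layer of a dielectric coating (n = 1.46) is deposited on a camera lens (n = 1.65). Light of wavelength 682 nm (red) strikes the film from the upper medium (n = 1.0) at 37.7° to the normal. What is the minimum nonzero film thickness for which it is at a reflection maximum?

257 nm

Ray reflecting at the top interface goes from n = 1.0 toward n = 1.46: a half-wave phase shift.
At the lower boundary (n = 1.46 to n = 1.65) the reflected ray undergoes a half-wave phase shift.
Net: no relative phase inversion (both shifts match).
So the condition for constructive reflection is 2 n t cos θ_r = m λ.
Snell's law: 1.0 sin 37.7° = 1.46 sin θ_r → sin θ_r = 0.419, cos θ_r = 0.908.
Minimum nonzero at m = 1: t = λ / (2 n cos θ_r) = 682 / (2 × 1.46 × 0.908) = 257 nm.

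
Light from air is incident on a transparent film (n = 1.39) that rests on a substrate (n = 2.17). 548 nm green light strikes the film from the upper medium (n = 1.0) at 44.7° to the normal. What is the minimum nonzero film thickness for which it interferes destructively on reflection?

114 nm

At the upper boundary (n = 1.0 to n = 1.39) the reflected ray undergoes a half-wave phase shift.
At the lower boundary (n = 1.39 to n = 2.17) the reflected ray undergoes a half-wave phase shift.
Zero or two π shifts → no net half-wave offset.
With no net inversion, destructive interference in reflection requires 2 n t cos θ_r = (m + ½) λ.
Snell's law: 1.0 sin 44.7° = 1.39 sin θ_r → sin θ_r = 0.506, cos θ_r = 0.863.
Minimum at m = 0: t = λ / (4 n cos θ_r) = 548 / (4 × 1.39 × 0.863) = 114 nm.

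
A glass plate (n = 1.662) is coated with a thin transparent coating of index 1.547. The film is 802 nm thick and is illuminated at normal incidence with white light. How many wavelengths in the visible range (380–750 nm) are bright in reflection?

3

Top surface (1.0 → 1.547): reflection off a higher-index medium gives a half-wave phase shift.
At the lower boundary (n = 1.547 to n = 1.662) the reflected ray undergoes a half-wave phase shift.
The two reflections carry the same phase change, so no net offset.
So the condition for constructive reflection is 2 n t = m λ.
λ = 2 n t / m = 2481 / m nm.
m=3: 827 nm (IR); m=4: 620 nm (visible); m=5: 496 nm (visible); m=6: 414 nm (visible); m=7: 354 nm (UV).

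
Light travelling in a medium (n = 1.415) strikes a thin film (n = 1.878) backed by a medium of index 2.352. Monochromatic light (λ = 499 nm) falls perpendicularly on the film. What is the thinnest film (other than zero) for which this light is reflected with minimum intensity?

66.4 nm

At the upper boundary (n = 1.415 to n = 1.878) the reflected ray undergoes a half-wave phase shift.
Bottom surface (1.878 → 2.352): reflection off a higher-index medium gives a half-wave phase shift.
Zero or two π shifts → no net half-wave offset.
For weak reflection here: 2 n t = (m + ½) λ.
Minimum at m = 0: t = λ / (4 n) = 499 / (4 × 1.878) = 66.4 nm.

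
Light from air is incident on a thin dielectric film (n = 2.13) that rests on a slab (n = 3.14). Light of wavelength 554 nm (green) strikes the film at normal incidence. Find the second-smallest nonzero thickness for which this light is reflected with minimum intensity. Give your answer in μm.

0.195 μm

At the upper boundary (n = 1.0 to n = 2.13) the reflected ray undergoes a half-wave phase shift.
Ray reflecting at the bottom interface goes from n = 2.13 toward n = 3.14: a half-wave phase shift.
The two reflections carry the same phase change, so no net offset.
So the condition for destructive reflection is 2 n t = (m + ½) λ.
The second-smallest nonzero thickness corresponds to m = 1: t = (m + ½) λ / (2 n) = 1.50 × 554 / (2 × 2.13) = 195 nm.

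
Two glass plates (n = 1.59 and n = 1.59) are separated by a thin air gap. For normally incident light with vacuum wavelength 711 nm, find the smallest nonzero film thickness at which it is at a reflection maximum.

178 nm

Ray reflecting at the top interface goes from n = 1.59 toward n = 1.0: no phase shift.
Bottom surface (1.0 → 1.59): reflection off a higher-index medium gives a half-wave phase shift.
Exactly one π shift → a net half-wave offset.
With one net inversion, constructive interference in reflection requires 2 n t = (m + ½) λ.
Minimum at m = 0: t = λ / (4 n) = 711 / (4 × 1.0) = 178 nm.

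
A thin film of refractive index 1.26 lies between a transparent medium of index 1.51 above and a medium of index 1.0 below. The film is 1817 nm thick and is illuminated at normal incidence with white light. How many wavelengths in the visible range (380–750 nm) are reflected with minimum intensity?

6

Top surface (1.51 → 1.26): reflection off a lower-index medium gives no phase shift.
Bottom surface (1.26 → 1.0): reflection off a lower-index medium gives no phase shift.
Zero or two π shifts → no net half-wave offset.
For dark reflection here: 2 n t = (m + ½) λ.
λ = 2 n t / (m + ½) = 4579 / (m + ½) nm.
m=5: 833 nm (IR); m=6: 704 nm (visible); m=7: 611 nm (visible); m=8: 539 nm (visible); m=9: 482 nm (visible); m=10: 436 nm (visible); m=11: 398 nm (visible); m=12: 366 nm (UV).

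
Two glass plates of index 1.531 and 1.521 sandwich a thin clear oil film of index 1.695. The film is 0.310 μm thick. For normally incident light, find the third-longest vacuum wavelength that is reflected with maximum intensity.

420 nm

Top surface (1.531 → 1.695): reflection off a higher-index medium gives a half-wave phase shift.
Bottom surface (1.695 → 1.521): reflection off a lower-index medium gives no phase shift.
The two reflections differ by half a wavelength.
With one net inversion, constructive interference in reflection requires 2 n t = (m + ½) λ.
λ = 2 n t / (m + ½). The third-longest wavelength is m = 2: λ = 2 × 1.695 × 310 / 2.50 = 420 nm.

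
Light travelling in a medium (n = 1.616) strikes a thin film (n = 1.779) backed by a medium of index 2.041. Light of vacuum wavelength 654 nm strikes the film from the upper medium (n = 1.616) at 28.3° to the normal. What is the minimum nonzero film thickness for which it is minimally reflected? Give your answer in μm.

Top surface (1.616 → 1.779): reflection off a higher-index medium gives a half-wave phase shift.
At the lower boundary (n = 1.779 to n = 2.041) the reflected ray undergoes a half-wave phase shift.
Net: no relative phase inversion (both shifts match).
With no net inversion, destructive interference in reflection requires 2 n t cos θ_r = (m + ½) λ.
Snell's law: 1.616 sin 28.3° = 1.779 sin θ_r → sin θ_r = 0.431, cos θ_r = 0.903.
Minimum at m = 0: t = λ / (4 n cos θ_r) = 654 / (4 × 1.779 × 0.903) = 102 nm.

0.102 μm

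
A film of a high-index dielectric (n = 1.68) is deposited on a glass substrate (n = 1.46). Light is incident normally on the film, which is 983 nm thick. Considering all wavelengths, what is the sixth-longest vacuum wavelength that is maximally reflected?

Top surface (1.0 → 1.68): reflection off a higher-index medium gives a half-wave phase shift.
Bottom surface (1.68 → 1.46): reflection off a lower-index medium gives no phase shift.
Net: one phase inversion between the two reflected rays.
With one net inversion, constructive interference in reflection requires 2 n t = (m + ½) λ.
λ = 2 n t / (m + ½). The sixth-longest wavelength is m = 5: λ = 2 × 1.68 × 983 / 5.50 = 601 nm.

601 nm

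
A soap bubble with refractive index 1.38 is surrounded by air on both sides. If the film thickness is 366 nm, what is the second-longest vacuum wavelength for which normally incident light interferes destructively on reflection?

505 nm

At the upper boundary (n = 1.0 to n = 1.38) the reflected ray undergoes a half-wave phase shift.
At the lower boundary (n = 1.38 to n = 1.0) the reflected ray undergoes no phase shift.
Exactly one π shift → a net half-wave offset.
So the condition for destructive reflection is 2 n t = m λ.
λ = 2 n t / m. The second-longest wavelength is m = 2: λ = 2 × 1.38 × 366 / 2.00 = 505 nm.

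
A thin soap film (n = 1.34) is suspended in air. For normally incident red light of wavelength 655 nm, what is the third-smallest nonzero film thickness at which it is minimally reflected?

733 nm

Top surface (1.0 → 1.34): reflection off a higher-index medium gives a half-wave phase shift.
Ray reflecting at the bottom interface goes from n = 1.34 toward n = 1.0: no phase shift.
The two reflections differ by half a wavelength.
For minimum reflection here: 2 n t = m λ.
The third-smallest nonzero thickness corresponds to m = 3: t = m λ / (2 n) = 3.00 × 655 / (2 × 1.34) = 733 nm.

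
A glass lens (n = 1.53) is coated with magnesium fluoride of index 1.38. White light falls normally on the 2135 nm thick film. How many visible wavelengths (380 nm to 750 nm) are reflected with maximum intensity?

Ray reflecting at the top interface goes from n = 1.0 toward n = 1.38: a half-wave phase shift.
Bottom surface (1.38 → 1.53): reflection off a higher-index medium gives a half-wave phase shift.
Zero or two π shifts → no net half-wave offset.
So the condition for constructive reflection is 2 n t = m λ.
λ = 2 n t / m = 5893 / m nm.
m=7: 842 nm (IR); m=8: 737 nm (visible); m=9: 655 nm (visible); m=10: 589 nm (visible); m=11: 536 nm (visible); m=12: 491 nm (visible); m=13: 453 nm (visible); m=14: 421 nm (visible); m=15: 393 nm (visible); m=16: 368 nm (UV).

8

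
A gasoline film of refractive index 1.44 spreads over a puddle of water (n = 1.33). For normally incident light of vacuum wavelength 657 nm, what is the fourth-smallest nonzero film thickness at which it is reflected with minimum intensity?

At the upper boundary (n = 1.0 to n = 1.44) the reflected ray undergoes a half-wave phase shift.
Ray reflecting at the bottom interface goes from n = 1.44 toward n = 1.33: no phase shift.
Net: one phase inversion between the two reflected rays.
With one net inversion, destructive interference in reflection requires 2 n t = m λ.
The fourth-smallest nonzero thickness corresponds to m = 4: t = m λ / (2 n) = 4.00 × 657 / (2 × 1.44) = 913 nm.

913 nm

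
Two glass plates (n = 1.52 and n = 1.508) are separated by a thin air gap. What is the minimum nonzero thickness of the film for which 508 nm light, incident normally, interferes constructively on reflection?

127 nm

Ray reflecting at the top interface goes from n = 1.52 toward n = 1.0: no phase shift.
At the lower boundary (n = 1.0 to n = 1.508) the reflected ray undergoes a half-wave phase shift.
Net: one phase inversion between the two reflected rays.
So the condition for constructive reflection is 2 n t = (m + ½) λ.
Minimum at m = 0: t = λ / (4 n) = 508 / (4 × 1.0) = 127 nm.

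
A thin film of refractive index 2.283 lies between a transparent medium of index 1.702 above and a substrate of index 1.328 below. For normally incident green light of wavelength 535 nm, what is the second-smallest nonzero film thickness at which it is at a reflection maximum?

176 nm

Ray reflecting at the top interface goes from n = 1.702 toward n = 2.283: a half-wave phase shift.
Bottom surface (2.283 → 1.328): reflection off a lower-index medium gives no phase shift.
The two reflections differ by half a wavelength.
So the condition for constructive reflection is 2 n t = (m + ½) λ.
The second-smallest nonzero thickness corresponds to m = 1: t = (m + ½) λ / (2 n) = 1.50 × 535 / (2 × 2.283) = 176 nm.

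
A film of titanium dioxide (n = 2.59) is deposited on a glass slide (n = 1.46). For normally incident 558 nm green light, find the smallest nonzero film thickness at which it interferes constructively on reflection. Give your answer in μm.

Ray reflecting at the top interface goes from n = 1.0 toward n = 2.59: a half-wave phase shift.
Bottom surface (2.59 → 1.46): reflection off a lower-index medium gives no phase shift.
The two reflections differ by half a wavelength.
With one net inversion, constructive interference in reflection requires 2 n t = (m + ½) λ.
Minimum at m = 0: t = λ / (4 n) = 558 / (4 × 2.59) = 53.9 nm.

0.0539 μm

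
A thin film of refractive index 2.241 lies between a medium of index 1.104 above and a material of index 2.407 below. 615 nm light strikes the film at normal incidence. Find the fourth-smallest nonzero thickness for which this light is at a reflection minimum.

Ray reflecting at the top interface goes from n = 1.104 toward n = 2.241: a half-wave phase shift.
Ray reflecting at the bottom interface goes from n = 2.241 toward n = 2.407: a half-wave phase shift.
The two reflections carry the same phase change, so no net offset.
So the condition for destructive reflection is 2 n t = (m + ½) λ.
The fourth-smallest nonzero thickness corresponds to m = 3: t = (m + ½) λ / (2 n) = 3.50 × 615 / (2 × 2.241) = 480 nm.

480 nm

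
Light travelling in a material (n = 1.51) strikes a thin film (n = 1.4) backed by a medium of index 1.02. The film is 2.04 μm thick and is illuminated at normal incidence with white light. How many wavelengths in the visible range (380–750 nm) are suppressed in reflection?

At the upper boundary (n = 1.51 to n = 1.4) the reflected ray undergoes no phase shift.
Bottom surface (1.4 → 1.02): reflection off a lower-index medium gives no phase shift.
Net: no relative phase inversion (both shifts match).
For dark reflection here: 2 n t = (m + ½) λ.
λ = 2 n t / (m + ½) = 5712 / (m + ½) nm.
m=7: 762 nm (IR); m=8: 672 nm (visible); m=9: 601 nm (visible); m=10: 544 nm (visible); m=11: 497 nm (visible); m=12: 457 nm (visible); m=13: 423 nm (visible); m=14: 394 nm (visible); m=15: 369 nm (UV).

7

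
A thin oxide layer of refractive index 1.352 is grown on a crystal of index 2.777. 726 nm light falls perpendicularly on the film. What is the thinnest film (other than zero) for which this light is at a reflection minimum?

134 nm

At the upper boundary (n = 1.0 to n = 1.352) the reflected ray undergoes a half-wave phase shift.
At the lower boundary (n = 1.352 to n = 2.777) the reflected ray undergoes a half-wave phase shift.
Zero or two π shifts → no net half-wave offset.
So the condition for destructive reflection is 2 n t = (m + ½) λ.
Minimum at m = 0: t = λ / (4 n) = 726 / (4 × 1.352) = 134 nm.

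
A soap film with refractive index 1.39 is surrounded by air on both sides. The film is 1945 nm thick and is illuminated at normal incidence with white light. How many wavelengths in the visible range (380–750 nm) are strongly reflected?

7

At the upper boundary (n = 1.0 to n = 1.39) the reflected ray undergoes a half-wave phase shift.
Ray reflecting at the bottom interface goes from n = 1.39 toward n = 1.0: no phase shift.
Net: one phase inversion between the two reflected rays.
With one net inversion, constructive interference in reflection requires 2 n t = (m + ½) λ.
λ = 2 n t / (m + ½) = 5407 / (m + ½) nm.
m=6: 832 nm (IR); m=7: 721 nm (visible); m=8: 636 nm (visible); m=9: 569 nm (visible); m=10: 515 nm (visible); m=11: 470 nm (visible); m=12: 433 nm (visible); m=13: 401 nm (visible); m=14: 373 nm (UV).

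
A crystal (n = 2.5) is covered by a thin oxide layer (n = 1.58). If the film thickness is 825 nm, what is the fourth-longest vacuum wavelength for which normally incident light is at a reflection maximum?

652 nm

Ray reflecting at the top interface goes from n = 1.0 toward n = 1.58: a half-wave phase shift.
Bottom surface (1.58 → 2.5): reflection off a higher-index medium gives a half-wave phase shift.
Zero or two π shifts → no net half-wave offset.
So the condition for constructive reflection is 2 n t = m λ.
λ = 2 n t / m. The fourth-longest wavelength is m = 4: λ = 2 × 1.58 × 825 / 4.00 = 652 nm.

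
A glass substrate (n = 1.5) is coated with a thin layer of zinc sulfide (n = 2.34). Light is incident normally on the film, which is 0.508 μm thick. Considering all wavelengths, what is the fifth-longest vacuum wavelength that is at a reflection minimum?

475 nm

Top surface (1.0 → 2.34): reflection off a higher-index medium gives a half-wave phase shift.
At the lower boundary (n = 2.34 to n = 1.5) the reflected ray undergoes no phase shift.
The two reflections differ by half a wavelength.
So the condition for destructive reflection is 2 n t = m λ.
λ = 2 n t / m. The fifth-longest wavelength is m = 5: λ = 2 × 2.34 × 508 / 5.00 = 475 nm.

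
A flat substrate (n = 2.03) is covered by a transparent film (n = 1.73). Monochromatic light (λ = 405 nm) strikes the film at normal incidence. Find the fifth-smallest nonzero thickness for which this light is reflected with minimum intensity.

527 nm

Top surface (1.0 → 1.73): reflection off a higher-index medium gives a half-wave phase shift.
Ray reflecting at the bottom interface goes from n = 1.73 toward n = 2.03: a half-wave phase shift.
Net: no relative phase inversion (both shifts match).
So the condition for destructive reflection is 2 n t = (m + ½) λ.
The fifth-smallest nonzero thickness corresponds to m = 4: t = (m + ½) λ / (2 n) = 4.50 × 405 / (2 × 1.73) = 527 nm.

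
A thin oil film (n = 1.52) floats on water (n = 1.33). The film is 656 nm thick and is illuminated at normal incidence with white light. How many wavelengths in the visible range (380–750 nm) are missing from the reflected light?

3

At the upper boundary (n = 1.0 to n = 1.52) the reflected ray undergoes a half-wave phase shift.
Bottom surface (1.52 → 1.33): reflection off a lower-index medium gives no phase shift.
Exactly one π shift → a net half-wave offset.
For weak reflection here: 2 n t = m λ.
λ = 2 n t / m = 1994 / m nm.
m=2: 997 nm (IR); m=3: 665 nm (visible); m=4: 499 nm (visible); m=5: 399 nm (visible); m=6: 332 nm (UV).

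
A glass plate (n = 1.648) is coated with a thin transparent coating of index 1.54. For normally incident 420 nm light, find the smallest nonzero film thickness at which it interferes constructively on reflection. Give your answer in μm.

0.136 μm

At the upper boundary (n = 1.0 to n = 1.54) the reflected ray undergoes a half-wave phase shift.
At the lower boundary (n = 1.54 to n = 1.648) the reflected ray undergoes a half-wave phase shift.
Net: no relative phase inversion (both shifts match).
So the condition for constructive reflection is 2 n t = m λ.
Minimum nonzero at m = 1: t = λ / (2 n) = 420 / (2 × 1.54) = 136 nm.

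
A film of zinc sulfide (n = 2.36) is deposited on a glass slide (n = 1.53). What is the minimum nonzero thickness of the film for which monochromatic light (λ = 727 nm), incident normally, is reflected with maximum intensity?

Top surface (1.0 → 2.36): reflection off a higher-index medium gives a half-wave phase shift.
At the lower boundary (n = 2.36 to n = 1.53) the reflected ray undergoes no phase shift.
Net: one phase inversion between the two reflected rays.
With one net inversion, constructive interference in reflection requires 2 n t = (m + ½) λ.
Minimum at m = 0: t = λ / (4 n) = 727 / (4 × 2.36) = 77.0 nm.

77.0 nm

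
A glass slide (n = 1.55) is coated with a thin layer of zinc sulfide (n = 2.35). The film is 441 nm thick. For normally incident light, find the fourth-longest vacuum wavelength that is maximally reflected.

At the upper boundary (n = 1.0 to n = 2.35) the reflected ray undergoes a half-wave phase shift.
Bottom surface (2.35 → 1.55): reflection off a lower-index medium gives no phase shift.
Exactly one π shift → a net half-wave offset.
With one net inversion, constructive interference in reflection requires 2 n t = (m + ½) λ.
λ = 2 n t / (m + ½). The fourth-longest wavelength is m = 3: λ = 2 × 2.35 × 441 / 3.50 = 592 nm.

592 nm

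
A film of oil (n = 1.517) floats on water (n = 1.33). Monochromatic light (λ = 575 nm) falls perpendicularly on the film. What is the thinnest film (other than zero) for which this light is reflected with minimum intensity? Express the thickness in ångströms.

1895 Å

At the upper boundary (n = 1.0 to n = 1.517) the reflected ray undergoes a half-wave phase shift.
At the lower boundary (n = 1.517 to n = 1.33) the reflected ray undergoes no phase shift.
Exactly one π shift → a net half-wave offset.
So the condition for destructive reflection is 2 n t = m λ.
Minimum nonzero at m = 1: t = λ / (2 n) = 575 / (2 × 1.517) = 190 nm.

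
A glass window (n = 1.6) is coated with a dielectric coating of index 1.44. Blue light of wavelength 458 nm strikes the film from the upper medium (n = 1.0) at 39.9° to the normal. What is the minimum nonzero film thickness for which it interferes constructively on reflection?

178 nm

Ray reflecting at the top interface goes from n = 1.0 toward n = 1.44: a half-wave phase shift.
Ray reflecting at the bottom interface goes from n = 1.44 toward n = 1.6: a half-wave phase shift.
Zero or two π shifts → no net half-wave offset.
For maximum reflection here: 2 n t cos θ_r = m λ.
Snell's law: 1.0 sin 39.9° = 1.44 sin θ_r → sin θ_r = 0.445, cos θ_r = 0.895.
Minimum nonzero at m = 1: t = λ / (2 n cos θ_r) = 458 / (2 × 1.44 × 0.895) = 178 nm.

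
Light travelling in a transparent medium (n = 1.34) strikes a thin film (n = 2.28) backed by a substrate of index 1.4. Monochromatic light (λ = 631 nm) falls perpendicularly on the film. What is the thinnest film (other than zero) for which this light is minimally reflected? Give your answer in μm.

At the upper boundary (n = 1.34 to n = 2.28) the reflected ray undergoes a half-wave phase shift.
Bottom surface (2.28 → 1.4): reflection off a lower-index medium gives no phase shift.
Exactly one π shift → a net half-wave offset.
So the condition for destructive reflection is 2 n t = m λ.
Minimum nonzero at m = 1: t = λ / (2 n) = 631 / (2 × 2.28) = 138 nm.

0.138 μm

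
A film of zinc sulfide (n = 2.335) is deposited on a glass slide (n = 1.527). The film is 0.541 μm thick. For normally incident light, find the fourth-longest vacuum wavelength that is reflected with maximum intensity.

Ray reflecting at the top interface goes from n = 1.0 toward n = 2.335: a half-wave phase shift.
At the lower boundary (n = 2.335 to n = 1.527) the reflected ray undergoes no phase shift.
The two reflections differ by half a wavelength.
So the condition for constructive reflection is 2 n t = (m + ½) λ.
λ = 2 n t / (m + ½). The fourth-longest wavelength is m = 3: λ = 2 × 2.335 × 541 / 3.50 = 722 nm.

722 nm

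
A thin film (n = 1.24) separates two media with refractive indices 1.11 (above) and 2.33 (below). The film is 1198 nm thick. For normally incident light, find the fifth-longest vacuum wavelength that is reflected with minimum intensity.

At the upper boundary (n = 1.11 to n = 1.24) the reflected ray undergoes a half-wave phase shift.
Ray reflecting at the bottom interface goes from n = 1.24 toward n = 2.33: a half-wave phase shift.
The two reflections carry the same phase change, so no net offset.
So the condition for destructive reflection is 2 n t = (m + ½) λ.
λ = 2 n t / (m + ½). The fifth-longest wavelength is m = 4: λ = 2 × 1.24 × 1198 / 4.50 = 660 nm.

660 nm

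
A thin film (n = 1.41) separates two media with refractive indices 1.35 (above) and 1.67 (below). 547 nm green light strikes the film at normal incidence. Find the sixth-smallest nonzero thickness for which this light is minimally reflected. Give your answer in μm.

1.07 μm

Top surface (1.35 → 1.41): reflection off a higher-index medium gives a half-wave phase shift.
Ray reflecting at the bottom interface goes from n = 1.41 toward n = 1.67: a half-wave phase shift.
Zero or two π shifts → no net half-wave offset.
With no net inversion, destructive interference in reflection requires 2 n t = (m + ½) λ.
The sixth-smallest nonzero thickness corresponds to m = 5: t = (m + ½) λ / (2 n) = 5.50 × 547 / (2 × 1.41) = 1067 nm.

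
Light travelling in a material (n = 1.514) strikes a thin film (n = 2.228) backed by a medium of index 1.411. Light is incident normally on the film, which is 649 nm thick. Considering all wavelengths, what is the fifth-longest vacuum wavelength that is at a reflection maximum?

At the upper boundary (n = 1.514 to n = 2.228) the reflected ray undergoes a half-wave phase shift.
At the lower boundary (n = 2.228 to n = 1.411) the reflected ray undergoes no phase shift.
The two reflections differ by half a wavelength.
So the condition for constructive reflection is 2 n t = (m + ½) λ.
λ = 2 n t / (m + ½). The fifth-longest wavelength is m = 4: λ = 2 × 2.228 × 649 / 4.50 = 643 nm.

643 nm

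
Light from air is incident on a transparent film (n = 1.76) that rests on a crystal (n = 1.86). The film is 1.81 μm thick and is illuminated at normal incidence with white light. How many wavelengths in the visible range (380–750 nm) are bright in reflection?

8

Ray reflecting at the top interface goes from n = 1.0 toward n = 1.76: a half-wave phase shift.
Ray reflecting at the bottom interface goes from n = 1.76 toward n = 1.86: a half-wave phase shift.
Zero or two π shifts → no net half-wave offset.
For maximum reflection here: 2 n t = m λ.
λ = 2 n t / m = 6371 / m nm.
m=8: 796 nm (IR); m=9: 708 nm (visible); m=10: 637 nm (visible); m=11: 579 nm (visible); m=12: 531 nm (visible); m=13: 490 nm (visible); m=14: 455 nm (visible); m=15: 425 nm (visible); m=16: 398 nm (visible); m=17: 375 nm (UV).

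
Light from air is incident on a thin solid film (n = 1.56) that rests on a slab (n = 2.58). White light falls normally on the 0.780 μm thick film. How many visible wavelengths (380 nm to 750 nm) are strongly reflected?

At the upper boundary (n = 1.0 to n = 1.56) the reflected ray undergoes a half-wave phase shift.
Bottom surface (1.56 → 2.58): reflection off a higher-index medium gives a half-wave phase shift.
Net: no relative phase inversion (both shifts match).
For bright reflection here: 2 n t = m λ.
λ = 2 n t / m = 2434 / m nm.
m=3: 811 nm (IR); m=4: 608 nm (visible); m=5: 487 nm (visible); m=6: 406 nm (visible); m=7: 348 nm (UV).

3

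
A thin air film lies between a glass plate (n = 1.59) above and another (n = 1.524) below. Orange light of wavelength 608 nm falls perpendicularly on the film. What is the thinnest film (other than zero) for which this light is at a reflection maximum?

152 nm

Top surface (1.59 → 1.0): reflection off a lower-index medium gives no phase shift.
Ray reflecting at the bottom interface goes from n = 1.0 toward n = 1.524: a half-wave phase shift.
Exactly one π shift → a net half-wave offset.
With one net inversion, constructive interference in reflection requires 2 n t = (m + ½) λ.
Minimum at m = 0: t = λ / (4 n) = 608 / (4 × 1.0) = 152 nm.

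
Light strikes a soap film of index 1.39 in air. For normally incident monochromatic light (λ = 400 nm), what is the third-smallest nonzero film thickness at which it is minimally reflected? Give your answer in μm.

Ray reflecting at the top interface goes from n = 1.0 toward n = 1.39: a half-wave phase shift.
At the lower boundary (n = 1.39 to n = 1.0) the reflected ray undergoes no phase shift.
Exactly one π shift → a net half-wave offset.
With one net inversion, destructive interference in reflection requires 2 n t = m λ.
The third-smallest nonzero thickness corresponds to m = 3: t = m λ / (2 n) = 3.00 × 400 / (2 × 1.39) = 432 nm.

0.432 μm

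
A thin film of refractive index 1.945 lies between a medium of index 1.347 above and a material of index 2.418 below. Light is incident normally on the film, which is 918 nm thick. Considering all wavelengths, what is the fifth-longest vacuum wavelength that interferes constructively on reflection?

714 nm

Ray reflecting at the top interface goes from n = 1.347 toward n = 1.945: a half-wave phase shift.
Ray reflecting at the bottom interface goes from n = 1.945 toward n = 2.418: a half-wave phase shift.
Net: no relative phase inversion (both shifts match).
For bright reflection here: 2 n t = m λ.
λ = 2 n t / m. The fifth-longest wavelength is m = 5: λ = 2 × 1.945 × 918 / 5.00 = 714 nm.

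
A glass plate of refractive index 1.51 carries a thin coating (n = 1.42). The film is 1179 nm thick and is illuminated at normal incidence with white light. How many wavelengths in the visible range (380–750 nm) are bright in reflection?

At the upper boundary (n = 1.0 to n = 1.42) the reflected ray undergoes a half-wave phase shift.
At the lower boundary (n = 1.42 to n = 1.51) the reflected ray undergoes a half-wave phase shift.
Net: no relative phase inversion (both shifts match).
So the condition for constructive reflection is 2 n t = m λ.
λ = 2 n t / m = 3348 / m nm.
m=4: 837 nm (IR); m=5: 670 nm (visible); m=6: 558 nm (visible); m=7: 478 nm (visible); m=8: 419 nm (visible); m=9: 372 nm (UV).

4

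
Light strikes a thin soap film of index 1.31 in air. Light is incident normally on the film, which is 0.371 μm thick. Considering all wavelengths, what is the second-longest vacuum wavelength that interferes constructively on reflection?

648 nm

At the upper boundary (n = 1.0 to n = 1.31) the reflected ray undergoes a half-wave phase shift.
At the lower boundary (n = 1.31 to n = 1.0) the reflected ray undergoes no phase shift.
Exactly one π shift → a net half-wave offset.
With one net inversion, constructive interference in reflection requires 2 n t = (m + ½) λ.
λ = 2 n t / (m + ½). The second-longest wavelength is m = 1: λ = 2 × 1.31 × 371 / 1.50 = 648 nm.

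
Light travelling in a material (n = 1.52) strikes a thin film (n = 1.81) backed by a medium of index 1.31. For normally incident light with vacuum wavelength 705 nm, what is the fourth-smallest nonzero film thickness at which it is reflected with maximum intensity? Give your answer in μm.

0.682 μm

Ray reflecting at the top interface goes from n = 1.52 toward n = 1.81: a half-wave phase shift.
Ray reflecting at the bottom interface goes from n = 1.81 toward n = 1.31: no phase shift.
The two reflections differ by half a wavelength.
For bright reflection here: 2 n t = (m + ½) λ.
The fourth-smallest nonzero thickness corresponds to m = 3: t = (m + ½) λ / (2 n) = 3.50 × 705 / (2 × 1.81) = 682 nm.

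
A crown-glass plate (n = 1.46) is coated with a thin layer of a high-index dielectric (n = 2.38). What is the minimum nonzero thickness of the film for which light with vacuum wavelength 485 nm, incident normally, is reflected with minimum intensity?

Ray reflecting at the top interface goes from n = 1.0 toward n = 2.38: a half-wave phase shift.
At the lower boundary (n = 2.38 to n = 1.46) the reflected ray undergoes no phase shift.
Net: one phase inversion between the two reflected rays.
With one net inversion, destructive interference in reflection requires 2 n t = m λ.
Minimum nonzero at m = 1: t = λ / (2 n) = 485 / (2 × 2.38) = 102 nm.

102 nm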